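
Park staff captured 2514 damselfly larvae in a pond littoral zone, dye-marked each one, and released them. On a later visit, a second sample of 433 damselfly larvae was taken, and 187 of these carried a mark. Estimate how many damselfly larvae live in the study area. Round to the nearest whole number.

N ≈ 5821

If marked individuals mix randomly, R/C ≈ M/N, giving N ≈ M·C/R.
N = (2514 × 433) / 187 = 1088562 / 187 ≈ 5821.2 → 5821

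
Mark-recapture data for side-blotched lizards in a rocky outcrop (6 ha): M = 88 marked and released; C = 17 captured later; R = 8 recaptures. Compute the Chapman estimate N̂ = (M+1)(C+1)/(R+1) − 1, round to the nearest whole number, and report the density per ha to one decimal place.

density ≈ 29.5 side-blotched lizards per ha

N̂ = 89·18/9 − 1 = 1602/9 − 1 = 177
Density = N̂ / area = 177 / 6 ≈ 29.50 → 29.5 per ha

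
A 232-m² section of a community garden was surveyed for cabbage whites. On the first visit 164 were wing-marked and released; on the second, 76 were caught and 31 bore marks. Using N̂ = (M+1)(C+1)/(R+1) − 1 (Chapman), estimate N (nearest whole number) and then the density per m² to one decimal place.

N̂ = 165·77/32 − 1 = 12705/32 − 1 ≈ 396.0 → 396
Density = N̂ / area = 396 / 232 ≈ 1.71 → 1.7 per m²

density ≈ 1.7 cabbage whites per m²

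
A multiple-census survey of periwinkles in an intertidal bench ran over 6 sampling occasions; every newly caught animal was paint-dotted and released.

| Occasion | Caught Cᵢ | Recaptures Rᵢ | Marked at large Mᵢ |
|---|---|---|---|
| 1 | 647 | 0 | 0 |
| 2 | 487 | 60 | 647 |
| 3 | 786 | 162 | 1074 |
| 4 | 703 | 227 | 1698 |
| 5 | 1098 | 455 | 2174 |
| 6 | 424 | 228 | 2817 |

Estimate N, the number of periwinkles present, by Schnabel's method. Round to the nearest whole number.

Σ MᵢCᵢ = 0·647 + 647·487 + 1074·786 + 1698·703 + 2174·1098 + 2817·424 = 0 + 315089 + 844164 + 1193694 + 2387052 + 1194408 = 5934407
Σ Rᵢ = 0 + 60 + 162 + 227 + 455 + 228 = 1132
N̂ = 5934407 / 1132 ≈ 5242.4 → 5242

N ≈ 5242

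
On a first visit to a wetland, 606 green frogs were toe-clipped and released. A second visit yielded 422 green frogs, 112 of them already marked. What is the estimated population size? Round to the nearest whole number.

N = (606 × 422) / 112 = 255732 / 112 ≈ 2283.3 → 2283

N ≈ 2283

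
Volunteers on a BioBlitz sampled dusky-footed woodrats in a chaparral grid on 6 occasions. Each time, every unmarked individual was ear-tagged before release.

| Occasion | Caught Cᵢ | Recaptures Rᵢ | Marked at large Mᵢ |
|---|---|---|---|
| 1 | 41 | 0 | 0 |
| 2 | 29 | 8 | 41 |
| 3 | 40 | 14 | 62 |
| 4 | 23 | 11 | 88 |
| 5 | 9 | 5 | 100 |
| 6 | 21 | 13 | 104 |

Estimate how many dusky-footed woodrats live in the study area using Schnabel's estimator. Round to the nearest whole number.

Σ MᵢCᵢ = 0·41 + 41·29 + 62·40 + 88·23 + 100·9 + 104·21 = 0 + 1189 + 2480 + 2024 + 900 + 2184 = 8777
Σ Rᵢ = 0 + 8 + 14 + 11 + 5 + 13 = 51
N̂ = 8777 / 51 ≈ 172.1 → 172

N ≈ 172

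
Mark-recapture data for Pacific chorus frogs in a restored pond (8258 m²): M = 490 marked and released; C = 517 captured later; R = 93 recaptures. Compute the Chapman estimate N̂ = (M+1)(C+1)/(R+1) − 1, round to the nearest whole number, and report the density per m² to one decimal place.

N̂ = 491·518/94 − 1 = 254338/94 − 1 ≈ 2704.7 → 2705
Density = N̂ / area = 2705 / 8258 ≈ 0.33 → 0.3 per m²

density ≈ 0.3 Pacific chorus frogs per m²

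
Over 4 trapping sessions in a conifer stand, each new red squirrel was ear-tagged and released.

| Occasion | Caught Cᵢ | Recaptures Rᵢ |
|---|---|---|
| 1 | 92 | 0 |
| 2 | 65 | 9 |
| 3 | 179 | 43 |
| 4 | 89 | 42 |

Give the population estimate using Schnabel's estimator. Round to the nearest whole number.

Marked at large before each occasion: Mᵢ = Σⱼ<ᵢ (Cⱼ − Rⱼ) → M1=0, M2=92, M3=148, M4=284
Σ MᵢCᵢ = 0·92 + 92·65 + 148·179 + 284·89 = 0 + 5980 + 26492 + 25276 = 57748
Σ Rᵢ = 0 + 9 + 43 + 42 = 94
N̂ = 57748 / 94 ≈ 614.3 → 614

N ≈ 614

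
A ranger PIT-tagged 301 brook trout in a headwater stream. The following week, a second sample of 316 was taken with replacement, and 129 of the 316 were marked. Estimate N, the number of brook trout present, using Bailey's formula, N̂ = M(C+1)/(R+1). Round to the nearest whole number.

N ≈ 734

N̂ = 301·(316+1)/(129+1) = 301·317/130 = 95417/130 ≈ 734.0 → 734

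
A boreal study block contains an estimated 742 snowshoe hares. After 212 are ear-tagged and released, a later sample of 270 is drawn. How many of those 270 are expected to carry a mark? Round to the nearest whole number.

expected recaptures ≈ 77

Expected recaptures E[R] = M·C / N.
E[R] = 212 × 270 / 742 = 57240 / 742 ≈ 77.1 → 77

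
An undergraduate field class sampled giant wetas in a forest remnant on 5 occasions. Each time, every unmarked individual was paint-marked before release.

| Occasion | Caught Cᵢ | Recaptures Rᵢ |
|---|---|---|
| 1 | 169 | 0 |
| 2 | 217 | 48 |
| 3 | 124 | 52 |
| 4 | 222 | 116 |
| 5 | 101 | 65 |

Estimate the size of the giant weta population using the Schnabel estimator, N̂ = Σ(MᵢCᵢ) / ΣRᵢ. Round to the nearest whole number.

Marked at large before each occasion: Mᵢ = Σⱼ<ᵢ (Cⱼ − Rⱼ) → M1=0, M2=169, M3=338, M4=410, M5=516
Σ MᵢCᵢ = 0·169 + 169·217 + 338·124 + 410·222 + 516·101 = 0 + 36673 + 41912 + 91020 + 52116 = 221721
Σ Rᵢ = 0 + 48 + 52 + 116 + 65 = 281
N̂ = 221721 / 281 ≈ 789.0 → 789

N ≈ 789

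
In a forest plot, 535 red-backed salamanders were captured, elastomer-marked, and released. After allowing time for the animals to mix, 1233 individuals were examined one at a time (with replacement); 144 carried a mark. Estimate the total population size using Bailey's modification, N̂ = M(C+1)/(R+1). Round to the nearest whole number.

N̂ = 535·(1233+1)/(144+1) = 535·1234/145 = 660190/145 ≈ 4553.0 → 4553

N ≈ 4553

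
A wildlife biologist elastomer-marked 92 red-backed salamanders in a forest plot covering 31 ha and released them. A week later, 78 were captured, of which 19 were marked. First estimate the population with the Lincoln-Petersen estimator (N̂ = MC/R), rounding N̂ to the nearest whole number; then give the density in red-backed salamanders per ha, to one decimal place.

density ≈ 12.2 red-backed salamanders per ha

N̂ = 92·78/19 = 7176/19 ≈ 377.7 → 378
Density = N̂ / area = 378 / 31 ≈ 12.19 → 12.2 per ha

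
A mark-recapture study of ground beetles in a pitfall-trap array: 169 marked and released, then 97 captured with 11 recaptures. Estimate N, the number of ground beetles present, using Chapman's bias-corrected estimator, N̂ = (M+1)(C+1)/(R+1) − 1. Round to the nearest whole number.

N̂ = (169+1)(97+1)/(11+1) − 1 = 170·98/12 − 1
= 16660/12 − 1 ≈ 1388.3 − 1 ≈ 1387.3 → 1387

N ≈ 1387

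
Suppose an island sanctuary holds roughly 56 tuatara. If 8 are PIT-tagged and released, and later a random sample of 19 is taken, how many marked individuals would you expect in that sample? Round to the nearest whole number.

Expected recaptures E[R] = M·C / N.
E[R] = 8 × 19 / 56 = 152 / 56 ≈ 2.7 → 3

expected recaptures ≈ 3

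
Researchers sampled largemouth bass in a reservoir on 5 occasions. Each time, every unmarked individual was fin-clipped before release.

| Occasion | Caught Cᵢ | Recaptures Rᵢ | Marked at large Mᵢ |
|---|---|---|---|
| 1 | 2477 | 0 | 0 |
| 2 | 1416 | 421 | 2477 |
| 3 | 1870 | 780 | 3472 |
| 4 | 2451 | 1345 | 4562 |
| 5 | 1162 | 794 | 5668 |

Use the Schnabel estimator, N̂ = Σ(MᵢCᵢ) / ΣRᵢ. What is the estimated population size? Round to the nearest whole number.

Σ MᵢCᵢ = 0·2477 + 2477·1416 + 3472·1870 + 4562·2451 + 5668·1162 = 0 + 3507432 + 6492640 + 11181462 + 6586216 = 27767750
Σ Rᵢ = 0 + 421 + 780 + 1345 + 794 = 3340
N̂ = 27767750 / 3340 ≈ 8313.7 → 8314

N ≈ 8314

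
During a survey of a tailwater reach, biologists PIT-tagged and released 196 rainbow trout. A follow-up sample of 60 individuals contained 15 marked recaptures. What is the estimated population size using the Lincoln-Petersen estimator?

N = (196 × 60) / 15 = 11760 / 15 = 784

N = 784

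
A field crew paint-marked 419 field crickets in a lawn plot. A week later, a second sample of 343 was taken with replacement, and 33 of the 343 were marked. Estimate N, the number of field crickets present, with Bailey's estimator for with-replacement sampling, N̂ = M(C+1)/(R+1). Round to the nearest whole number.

N ≈ 4239

N̂ = 419·(343+1)/(33+1) = 419·344/34 = 144136/34 ≈ 4239.3 → 4239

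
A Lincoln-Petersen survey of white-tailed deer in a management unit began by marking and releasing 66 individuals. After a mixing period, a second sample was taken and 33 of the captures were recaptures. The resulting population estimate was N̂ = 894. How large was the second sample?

C = 447

From N = M·C/R: C = N·R / M = 894·33 / 66 = 29502 / 66 = 447.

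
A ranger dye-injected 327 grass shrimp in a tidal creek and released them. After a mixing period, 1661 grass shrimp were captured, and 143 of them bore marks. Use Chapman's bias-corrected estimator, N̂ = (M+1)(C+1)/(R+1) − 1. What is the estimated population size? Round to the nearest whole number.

N ≈ 3785

N̂ = (327+1)(1661+1)/(143+1) − 1 = 328·1662/144 − 1
= 545136/144 − 1 ≈ 3785.7 − 1 ≈ 3784.7 → 3785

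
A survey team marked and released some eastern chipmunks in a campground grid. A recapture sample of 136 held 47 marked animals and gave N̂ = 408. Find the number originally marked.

M = 141

From N = M·C/R: M = N·R / C = 408·47 / 136 = 19176 / 136 = 141.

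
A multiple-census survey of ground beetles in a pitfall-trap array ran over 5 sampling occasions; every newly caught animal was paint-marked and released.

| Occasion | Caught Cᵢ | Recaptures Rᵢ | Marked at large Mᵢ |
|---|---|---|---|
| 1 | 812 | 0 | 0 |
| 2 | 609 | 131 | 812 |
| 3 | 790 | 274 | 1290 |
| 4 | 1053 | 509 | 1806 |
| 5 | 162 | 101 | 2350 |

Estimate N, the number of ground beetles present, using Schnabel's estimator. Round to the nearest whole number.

N ≈ 3740

Σ MᵢCᵢ = 0·812 + 812·609 + 1290·790 + 1806·1053 + 2350·162 = 0 + 494508 + 1019100 + 1901718 + 380700 = 3796026
Σ Rᵢ = 0 + 131 + 274 + 509 + 101 = 1015
N̂ = 3796026 / 1015 ≈ 3739.9 → 3740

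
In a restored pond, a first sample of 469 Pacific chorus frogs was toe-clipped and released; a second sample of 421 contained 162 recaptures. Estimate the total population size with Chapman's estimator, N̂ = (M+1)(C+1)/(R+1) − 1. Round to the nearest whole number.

N̂ = (469+1)(421+1)/(162+1) − 1 = 470·422/163 − 1
= 198340/163 − 1 ≈ 1216.8 − 1 ≈ 1215.8 → 1216

N ≈ 1216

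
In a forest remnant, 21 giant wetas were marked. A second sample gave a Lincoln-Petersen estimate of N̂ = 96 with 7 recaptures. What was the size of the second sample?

From N = M·C/R: C = N·R / M = 96·7 / 21 = 672 / 21 = 32.

C = 32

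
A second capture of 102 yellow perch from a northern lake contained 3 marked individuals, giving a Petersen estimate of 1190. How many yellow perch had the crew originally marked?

From N = M·C/R: M = N·R / C = 1190·3 / 102 = 3570 / 102 = 35.

M = 35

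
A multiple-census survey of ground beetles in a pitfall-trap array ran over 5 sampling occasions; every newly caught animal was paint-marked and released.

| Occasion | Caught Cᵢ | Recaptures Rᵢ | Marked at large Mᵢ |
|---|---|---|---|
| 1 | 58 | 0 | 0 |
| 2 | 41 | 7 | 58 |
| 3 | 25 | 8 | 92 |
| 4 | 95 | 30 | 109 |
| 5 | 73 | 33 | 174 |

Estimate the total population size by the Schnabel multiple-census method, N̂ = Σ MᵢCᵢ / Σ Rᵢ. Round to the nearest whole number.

N ≈ 356

Σ MᵢCᵢ = 0·58 + 58·41 + 92·25 + 109·95 + 174·73 = 0 + 2378 + 2300 + 10355 + 12702 = 27735
Σ Rᵢ = 0 + 7 + 8 + 30 + 33 = 78
N̂ = 27735 / 78 ≈ 355.6 → 356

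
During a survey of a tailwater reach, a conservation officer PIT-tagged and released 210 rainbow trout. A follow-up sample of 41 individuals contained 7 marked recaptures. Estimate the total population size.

N = 1230

N = (210 × 41) / 7 = 8610 / 7 = 1230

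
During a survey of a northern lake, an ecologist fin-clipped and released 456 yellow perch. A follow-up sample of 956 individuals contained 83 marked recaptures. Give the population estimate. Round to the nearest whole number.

N = (456 × 956) / 83 = 435936 / 83 ≈ 5252.2 → 5252

N ≈ 5252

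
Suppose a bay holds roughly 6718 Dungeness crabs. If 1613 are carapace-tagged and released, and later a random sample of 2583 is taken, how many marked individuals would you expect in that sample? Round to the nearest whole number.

expected recaptures ≈ 620

Expected recaptures E[R] = M·C / N.
E[R] = 1613 × 2583 / 6718 = 4166379 / 6718 ≈ 620.2 → 620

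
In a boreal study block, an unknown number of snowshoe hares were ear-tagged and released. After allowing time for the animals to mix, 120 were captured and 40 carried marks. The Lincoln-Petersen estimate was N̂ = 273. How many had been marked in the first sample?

From N = M·C/R: M = N·R / C = 273·40 / 120 = 10920 / 120 = 91.

M = 91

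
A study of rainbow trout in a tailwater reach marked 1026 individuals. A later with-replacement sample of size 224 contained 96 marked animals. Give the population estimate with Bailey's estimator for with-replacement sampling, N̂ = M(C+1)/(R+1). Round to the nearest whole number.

N ≈ 2380

N̂ = 1026·(224+1)/(96+1) = 1026·225/97 = 230850/97 ≈ 2379.9 → 2380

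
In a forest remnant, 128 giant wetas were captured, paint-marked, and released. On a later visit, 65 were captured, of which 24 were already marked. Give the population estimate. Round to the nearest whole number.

The marked fraction in the recapture sample should equal the marked fraction in the population: 24/65 = 128/N.
N = (128 × 65) / 24 = 8320 / 24 ≈ 346.7 → 347

N ≈ 347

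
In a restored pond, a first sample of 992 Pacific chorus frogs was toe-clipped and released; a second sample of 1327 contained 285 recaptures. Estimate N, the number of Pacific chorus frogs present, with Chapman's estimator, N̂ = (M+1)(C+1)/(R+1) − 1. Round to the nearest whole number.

N ≈ 4610

N̂ = (992+1)(1327+1)/(285+1) − 1 = 993·1328/286 − 1
= 1318704/286 − 1 ≈ 4610.9 − 1 ≈ 4609.9 → 4610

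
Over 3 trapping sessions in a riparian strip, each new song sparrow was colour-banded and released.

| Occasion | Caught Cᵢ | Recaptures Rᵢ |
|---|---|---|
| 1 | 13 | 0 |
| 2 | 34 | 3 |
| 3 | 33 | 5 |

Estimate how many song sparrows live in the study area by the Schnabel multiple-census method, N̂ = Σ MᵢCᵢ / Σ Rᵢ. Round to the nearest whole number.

N ≈ 237

Marked at large before each occasion: Mᵢ = Σⱼ<ᵢ (Cⱼ − Rⱼ) → M1=0, M2=13, M3=44
Σ MᵢCᵢ = 0·13 + 13·34 + 44·33 = 0 + 442 + 1452 = 1894
Σ Rᵢ = 0 + 3 + 5 = 8
N̂ = 1894 / 8 ≈ 236.8 → 237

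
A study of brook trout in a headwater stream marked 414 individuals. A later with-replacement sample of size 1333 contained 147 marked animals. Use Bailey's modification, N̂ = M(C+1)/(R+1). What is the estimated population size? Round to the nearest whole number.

N ≈ 3732

N̂ = 414·(1333+1)/(147+1) = 414·1334/148 = 552276/148 ≈ 3731.6 → 3732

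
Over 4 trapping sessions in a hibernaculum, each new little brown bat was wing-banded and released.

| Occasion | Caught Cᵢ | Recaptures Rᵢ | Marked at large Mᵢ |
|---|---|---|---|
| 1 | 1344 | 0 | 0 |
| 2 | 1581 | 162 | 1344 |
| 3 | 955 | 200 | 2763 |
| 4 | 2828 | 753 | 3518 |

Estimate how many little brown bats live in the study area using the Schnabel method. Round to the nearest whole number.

Σ MᵢCᵢ = 0·1344 + 1344·1581 + 2763·955 + 3518·2828 = 0 + 2124864 + 2638665 + 9948904 = 14712433
Σ Rᵢ = 0 + 162 + 200 + 753 = 1115
N̂ = 14712433 / 1115 ≈ 13195.0 → 13195

N ≈ 13,195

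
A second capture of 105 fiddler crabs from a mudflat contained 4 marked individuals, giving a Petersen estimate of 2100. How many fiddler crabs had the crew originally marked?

From N = M·C/R: M = N·R / C = 2100·4 / 105 = 8400 / 105 = 80.

M = 80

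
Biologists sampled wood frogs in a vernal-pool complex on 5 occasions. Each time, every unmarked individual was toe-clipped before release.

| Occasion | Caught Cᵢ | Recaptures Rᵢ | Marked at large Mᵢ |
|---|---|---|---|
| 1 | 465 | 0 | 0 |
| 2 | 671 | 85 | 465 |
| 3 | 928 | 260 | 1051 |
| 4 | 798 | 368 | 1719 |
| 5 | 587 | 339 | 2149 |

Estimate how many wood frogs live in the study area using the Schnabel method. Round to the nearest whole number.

Σ MᵢCᵢ = 0·465 + 465·671 + 1051·928 + 1719·798 + 2149·587 = 0 + 312015 + 975328 + 1371762 + 1261463 = 3920568
Σ Rᵢ = 0 + 85 + 260 + 368 + 339 = 1052
N̂ = 3920568 / 1052 ≈ 3726.8 → 3727

N ≈ 3727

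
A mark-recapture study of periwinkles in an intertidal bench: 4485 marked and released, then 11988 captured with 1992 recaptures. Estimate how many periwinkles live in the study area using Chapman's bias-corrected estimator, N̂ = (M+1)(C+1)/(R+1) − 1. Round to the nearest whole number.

N ≈ 26,985

N̂ = (4485+1)(11988+1)/(1992+1) − 1 = 4486·11989/1993 − 1
= 53782654/1993 − 1 ≈ 26985.8 − 1 ≈ 26984.8 → 26985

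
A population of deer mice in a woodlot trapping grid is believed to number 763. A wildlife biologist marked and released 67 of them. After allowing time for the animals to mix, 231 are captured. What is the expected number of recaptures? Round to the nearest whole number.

Expected recaptures E[R] = M·C / N.
E[R] = 67 × 231 / 763 = 15477 / 763 ≈ 20.3 → 20

expected recaptures ≈ 20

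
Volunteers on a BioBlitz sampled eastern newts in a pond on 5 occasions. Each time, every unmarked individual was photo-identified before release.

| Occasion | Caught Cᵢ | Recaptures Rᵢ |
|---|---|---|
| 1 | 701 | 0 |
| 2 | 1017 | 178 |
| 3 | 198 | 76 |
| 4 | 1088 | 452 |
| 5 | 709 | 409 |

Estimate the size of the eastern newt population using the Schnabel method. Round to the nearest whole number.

Marked at large before each occasion: Mᵢ = Σⱼ<ᵢ (Cⱼ − Rⱼ) → M1=0, M2=701, M3=1540, M4=1662, M5=2298
Σ MᵢCᵢ = 0·701 + 701·1017 + 1540·198 + 1662·1088 + 2298·709 = 0 + 712917 + 304920 + 1808256 + 1629282 = 4455375
Σ Rᵢ = 0 + 178 + 76 + 452 + 409 = 1115
N̂ = 4455375 / 1115 ≈ 3995.9 → 3996

N ≈ 3996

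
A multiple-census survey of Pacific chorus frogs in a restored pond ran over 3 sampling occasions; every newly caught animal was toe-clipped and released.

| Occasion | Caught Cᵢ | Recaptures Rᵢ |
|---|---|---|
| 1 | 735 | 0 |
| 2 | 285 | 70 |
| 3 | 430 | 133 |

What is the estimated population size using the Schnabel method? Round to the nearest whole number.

N ≈ 3044

Marked at large before each occasion: Mᵢ = Σⱼ<ᵢ (Cⱼ − Rⱼ) → M1=0, M2=735, M3=950
Σ MᵢCᵢ = 0·735 + 735·285 + 950·430 = 0 + 209475 + 408500 = 617975
Σ Rᵢ = 0 + 70 + 133 = 203
N̂ = 617975 / 203 ≈ 3044.2 → 3044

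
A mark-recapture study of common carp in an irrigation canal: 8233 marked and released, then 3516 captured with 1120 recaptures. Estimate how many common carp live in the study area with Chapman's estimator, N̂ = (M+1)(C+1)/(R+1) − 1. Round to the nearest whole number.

N̂ = (8233+1)(3516+1)/(1120+1) − 1 = 8234·3517/1121 − 1
= 28958978/1121 − 1 ≈ 25833.2 − 1 ≈ 25832.2 → 25832

N ≈ 25,832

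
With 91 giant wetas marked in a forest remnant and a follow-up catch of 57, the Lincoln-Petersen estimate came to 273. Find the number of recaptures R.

From N = M·C/R: R = M·C / N = 91·57 / 273 = 5187 / 273 = 19.

R = 19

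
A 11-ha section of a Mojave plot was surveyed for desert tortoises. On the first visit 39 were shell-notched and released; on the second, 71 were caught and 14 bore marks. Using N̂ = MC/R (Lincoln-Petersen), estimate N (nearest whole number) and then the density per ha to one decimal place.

density ≈ 18.0 desert tortoises per ha

N̂ = 39·71/14 = 2769/14 ≈ 197.8 → 198
Density = N̂ / area = 198 / 11 = 18.0 per ha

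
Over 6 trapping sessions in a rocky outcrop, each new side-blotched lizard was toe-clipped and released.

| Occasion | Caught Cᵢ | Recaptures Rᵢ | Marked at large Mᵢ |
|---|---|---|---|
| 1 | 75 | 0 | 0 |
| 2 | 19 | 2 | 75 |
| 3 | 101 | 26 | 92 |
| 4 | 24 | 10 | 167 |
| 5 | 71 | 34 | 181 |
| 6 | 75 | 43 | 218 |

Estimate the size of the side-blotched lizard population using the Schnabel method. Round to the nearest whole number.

Σ MᵢCᵢ = 0·75 + 75·19 + 92·101 + 167·24 + 181·71 + 218·75 = 0 + 1425 + 9292 + 4008 + 12851 + 16350 = 43926
Σ Rᵢ = 0 + 2 + 26 + 10 + 34 + 43 = 115
N̂ = 43926 / 115 ≈ 382.0 → 382

N ≈ 382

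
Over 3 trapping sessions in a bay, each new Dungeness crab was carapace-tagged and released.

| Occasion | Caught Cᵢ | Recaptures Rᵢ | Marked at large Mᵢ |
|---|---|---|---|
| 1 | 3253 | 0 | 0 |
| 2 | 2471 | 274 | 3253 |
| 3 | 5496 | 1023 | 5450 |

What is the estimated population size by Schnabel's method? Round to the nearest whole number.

Σ MᵢCᵢ = 0·3253 + 3253·2471 + 5450·5496 = 0 + 8038163 + 29953200 = 37991363
Σ Rᵢ = 0 + 274 + 1023 = 1297
N̂ = 37991363 / 1297 ≈ 29291.7 → 29292

N ≈ 29,292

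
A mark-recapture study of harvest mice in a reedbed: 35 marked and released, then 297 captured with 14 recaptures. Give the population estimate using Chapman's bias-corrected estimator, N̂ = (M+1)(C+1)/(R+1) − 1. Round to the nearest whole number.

N ≈ 714

N̂ = (35+1)(297+1)/(14+1) − 1 = 36·298/15 − 1
= 10728/15 − 1 ≈ 715.2 − 1 ≈ 714.2 → 714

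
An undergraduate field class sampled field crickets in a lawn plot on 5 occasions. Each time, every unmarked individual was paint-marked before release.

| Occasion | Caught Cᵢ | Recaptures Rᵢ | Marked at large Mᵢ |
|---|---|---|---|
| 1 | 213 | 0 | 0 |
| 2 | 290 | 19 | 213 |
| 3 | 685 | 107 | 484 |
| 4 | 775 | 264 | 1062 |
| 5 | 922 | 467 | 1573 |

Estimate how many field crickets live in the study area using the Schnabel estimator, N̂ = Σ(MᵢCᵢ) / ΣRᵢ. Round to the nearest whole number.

Σ MᵢCᵢ = 0·213 + 213·290 + 484·685 + 1062·775 + 1573·922 = 0 + 61770 + 331540 + 823050 + 1450306 = 2666666
Σ Rᵢ = 0 + 19 + 107 + 264 + 467 = 857
N̂ = 2666666 / 857 ≈ 3111.6 → 3112

N ≈ 3112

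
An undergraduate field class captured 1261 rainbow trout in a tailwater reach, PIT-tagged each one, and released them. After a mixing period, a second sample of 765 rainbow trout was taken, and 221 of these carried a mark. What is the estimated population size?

N = 4365

N = (1261 × 765) / 221 = 964665 / 221 = 4365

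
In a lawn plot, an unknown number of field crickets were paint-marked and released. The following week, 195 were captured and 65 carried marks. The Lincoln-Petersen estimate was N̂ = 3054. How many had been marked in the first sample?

From N = M·C/R: M = N·R / C = 3054·65 / 195 = 198510 / 195 = 1018.

M = 1018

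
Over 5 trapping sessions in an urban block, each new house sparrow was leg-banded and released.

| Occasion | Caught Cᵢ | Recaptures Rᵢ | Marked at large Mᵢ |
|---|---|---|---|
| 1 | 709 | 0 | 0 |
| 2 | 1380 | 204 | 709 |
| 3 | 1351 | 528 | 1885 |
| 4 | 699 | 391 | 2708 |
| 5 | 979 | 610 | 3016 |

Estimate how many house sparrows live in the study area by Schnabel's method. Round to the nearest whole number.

Σ MᵢCᵢ = 0·709 + 709·1380 + 1885·1351 + 2708·699 + 3016·979 = 0 + 978420 + 2546635 + 1892892 + 2952664 = 8370611
Σ Rᵢ = 0 + 204 + 528 + 391 + 610 = 1733
N̂ = 8370611 / 1733 ≈ 4830.1 → 4830

N ≈ 4830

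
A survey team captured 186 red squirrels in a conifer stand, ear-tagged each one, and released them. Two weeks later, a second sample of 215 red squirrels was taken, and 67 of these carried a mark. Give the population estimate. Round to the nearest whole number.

N ≈ 597

N = (186 × 215) / 67 = 39990 / 67 ≈ 596.9 → 597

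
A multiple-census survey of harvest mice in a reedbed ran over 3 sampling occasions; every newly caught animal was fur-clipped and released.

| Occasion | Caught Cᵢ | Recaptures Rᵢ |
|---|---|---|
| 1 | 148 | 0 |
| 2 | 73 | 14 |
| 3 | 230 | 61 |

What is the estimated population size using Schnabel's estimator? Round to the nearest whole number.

N ≈ 779

Marked at large before each occasion: Mᵢ = Σⱼ<ᵢ (Cⱼ − Rⱼ) → M1=0, M2=148, M3=207
Σ MᵢCᵢ = 0·148 + 148·73 + 207·230 = 0 + 10804 + 47610 = 58414
Σ Rᵢ = 0 + 14 + 61 = 75
N̂ = 58414 / 75 ≈ 778.9 → 779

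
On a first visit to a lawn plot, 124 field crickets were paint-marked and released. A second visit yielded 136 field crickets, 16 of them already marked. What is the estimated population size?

N = (124 × 136) / 16 = 16864 / 16 = 1054

N = 1054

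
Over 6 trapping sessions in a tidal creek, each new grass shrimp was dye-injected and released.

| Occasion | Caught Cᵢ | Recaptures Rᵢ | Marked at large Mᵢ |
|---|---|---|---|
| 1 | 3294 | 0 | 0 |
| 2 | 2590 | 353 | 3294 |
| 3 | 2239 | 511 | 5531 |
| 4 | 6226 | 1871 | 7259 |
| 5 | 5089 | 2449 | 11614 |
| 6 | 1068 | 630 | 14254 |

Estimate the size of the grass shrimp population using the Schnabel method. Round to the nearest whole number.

N ≈ 24,155

Σ MᵢCᵢ = 0·3294 + 3294·2590 + 5531·2239 + 7259·6226 + 11614·5089 + 14254·1068 = 0 + 8531460 + 12383909 + 45194534 + 59103646 + 15223272 = 140436821
Σ Rᵢ = 0 + 353 + 511 + 1871 + 2449 + 630 = 5814
N̂ = 140436821 / 5814 ≈ 24154.9 → 24155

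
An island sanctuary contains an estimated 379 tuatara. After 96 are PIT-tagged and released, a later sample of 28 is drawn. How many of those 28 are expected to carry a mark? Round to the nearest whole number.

The marked fraction of the population is 96/379, so in a sample of 28 expect C·(M/N) marked.
E[R] = 96 × 28 / 379 = 2688 / 379 ≈ 7.1 → 7

expected recaptures ≈ 7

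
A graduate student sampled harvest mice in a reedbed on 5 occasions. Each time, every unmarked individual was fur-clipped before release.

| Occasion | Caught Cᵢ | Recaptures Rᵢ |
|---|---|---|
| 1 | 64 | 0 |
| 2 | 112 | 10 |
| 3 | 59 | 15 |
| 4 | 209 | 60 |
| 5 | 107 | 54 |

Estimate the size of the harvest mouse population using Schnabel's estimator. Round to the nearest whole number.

Marked at large before each occasion: Mᵢ = Σⱼ<ᵢ (Cⱼ − Rⱼ) → M1=0, M2=64, M3=166, M4=210, M5=359
Σ MᵢCᵢ = 0·64 + 64·112 + 166·59 + 210·209 + 359·107 = 0 + 7168 + 9794 + 43890 + 38413 = 99265
Σ Rᵢ = 0 + 10 + 15 + 60 + 54 = 139
N̂ = 99265 / 139 ≈ 714.1 → 714

N ≈ 714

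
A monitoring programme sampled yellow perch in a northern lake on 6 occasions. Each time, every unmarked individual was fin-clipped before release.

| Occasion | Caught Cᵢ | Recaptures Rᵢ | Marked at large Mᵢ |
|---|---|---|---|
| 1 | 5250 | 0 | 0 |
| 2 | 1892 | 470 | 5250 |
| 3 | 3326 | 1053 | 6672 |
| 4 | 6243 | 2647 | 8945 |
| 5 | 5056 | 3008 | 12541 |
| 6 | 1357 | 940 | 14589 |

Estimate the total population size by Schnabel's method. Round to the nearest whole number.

Σ MᵢCᵢ = 0·5250 + 5250·1892 + 6672·3326 + 8945·6243 + 12541·5056 + 14589·1357 = 0 + 9933000 + 22191072 + 55843635 + 63407296 + 19797273 = 171172276
Σ Rᵢ = 0 + 470 + 1053 + 2647 + 3008 + 940 = 8118
N̂ = 171172276 / 8118 ≈ 21085.5 → 21086

N ≈ 21,086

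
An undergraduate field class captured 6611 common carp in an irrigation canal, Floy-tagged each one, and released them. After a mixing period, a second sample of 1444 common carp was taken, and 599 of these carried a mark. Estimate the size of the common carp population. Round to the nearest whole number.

The marked fraction in the recapture sample should equal the marked fraction in the population: 599/1444 = 6611/N.
N = (6611 × 1444) / 599 = 9546284 / 599 ≈ 15937.0 → 15937

N ≈ 15,937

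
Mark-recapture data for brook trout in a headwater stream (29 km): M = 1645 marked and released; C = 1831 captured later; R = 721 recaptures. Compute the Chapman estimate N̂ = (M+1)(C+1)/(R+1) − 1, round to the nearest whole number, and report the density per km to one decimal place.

N̂ = 1646·1832/722 − 1 = 3015472/722 − 1 ≈ 4175.6 → 4176
Density = N̂ / area = 4176 / 29 = 144.0 per km

density ≈ 144.0 brook trout per km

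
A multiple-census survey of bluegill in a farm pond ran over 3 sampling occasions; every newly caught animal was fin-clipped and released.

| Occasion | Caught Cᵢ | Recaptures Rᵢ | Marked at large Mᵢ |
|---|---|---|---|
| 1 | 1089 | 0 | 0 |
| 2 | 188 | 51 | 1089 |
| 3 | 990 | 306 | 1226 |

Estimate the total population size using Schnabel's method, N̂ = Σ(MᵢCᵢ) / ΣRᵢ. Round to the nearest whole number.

N ≈ 3973

Σ MᵢCᵢ = 0·1089 + 1089·188 + 1226·990 = 0 + 204732 + 1213740 = 1418472
Σ Rᵢ = 0 + 51 + 306 = 357
N̂ = 1418472 / 357 ≈ 3973.3 → 3973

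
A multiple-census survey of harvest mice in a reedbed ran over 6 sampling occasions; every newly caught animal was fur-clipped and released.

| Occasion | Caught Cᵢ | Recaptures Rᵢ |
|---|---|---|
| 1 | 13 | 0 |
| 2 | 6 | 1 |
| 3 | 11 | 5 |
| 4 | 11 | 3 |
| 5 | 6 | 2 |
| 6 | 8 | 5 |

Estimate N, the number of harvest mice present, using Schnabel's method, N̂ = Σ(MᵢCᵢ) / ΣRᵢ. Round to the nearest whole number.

N ≈ 64

Marked at large before each occasion: Mᵢ = Σⱼ<ᵢ (Cⱼ − Rⱼ) → M1=0, M2=13, M3=18, M4=24, M5=32, M6=36
Σ MᵢCᵢ = 0·13 + 13·6 + 18·11 + 24·11 + 32·6 + 36·8 = 0 + 78 + 198 + 264 + 192 + 288 = 1020
Σ Rᵢ = 0 + 1 + 5 + 3 + 2 + 5 = 16
N̂ = 1020 / 16 ≈ 63.8 → 64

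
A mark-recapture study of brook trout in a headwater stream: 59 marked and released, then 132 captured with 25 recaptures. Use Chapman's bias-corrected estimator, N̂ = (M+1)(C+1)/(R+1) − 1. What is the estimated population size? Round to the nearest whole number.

N̂ = (59+1)(132+1)/(25+1) − 1 = 60·133/26 − 1
= 7980/26 − 1 ≈ 306.9 − 1 ≈ 305.9 → 306

N ≈ 306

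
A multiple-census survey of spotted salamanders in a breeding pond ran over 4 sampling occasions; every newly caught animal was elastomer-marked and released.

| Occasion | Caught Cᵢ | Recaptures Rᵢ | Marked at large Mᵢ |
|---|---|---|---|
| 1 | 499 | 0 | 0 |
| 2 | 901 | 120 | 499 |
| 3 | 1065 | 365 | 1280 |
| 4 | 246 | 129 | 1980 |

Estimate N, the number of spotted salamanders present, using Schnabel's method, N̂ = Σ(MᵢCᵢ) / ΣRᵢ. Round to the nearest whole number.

N ≈ 3746

Σ MᵢCᵢ = 0·499 + 499·901 + 1280·1065 + 1980·246 = 0 + 449599 + 1363200 + 487080 = 2299879
Σ Rᵢ = 0 + 120 + 365 + 129 = 614
N̂ = 2299879 / 614 ≈ 3745.7 → 3746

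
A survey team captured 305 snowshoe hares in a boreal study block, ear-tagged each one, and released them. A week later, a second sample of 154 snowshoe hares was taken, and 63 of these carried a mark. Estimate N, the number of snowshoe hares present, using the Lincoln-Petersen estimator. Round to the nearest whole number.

N ≈ 746

N = (305 × 154) / 63 = 46970 / 63 ≈ 745.6 → 746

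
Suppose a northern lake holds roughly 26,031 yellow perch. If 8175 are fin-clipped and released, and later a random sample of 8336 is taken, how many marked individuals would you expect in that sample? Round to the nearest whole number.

Expected recaptures E[R] = M·C / N.
E[R] = 8175 × 8336 / 26031 = 68146800 / 26031 ≈ 2617.9 → 2618

expected recaptures ≈ 2618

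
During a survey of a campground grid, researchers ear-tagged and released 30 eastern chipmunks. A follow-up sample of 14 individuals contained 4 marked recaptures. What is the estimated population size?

N = (30 × 14) / 4 = 420 / 4 = 105

N = 105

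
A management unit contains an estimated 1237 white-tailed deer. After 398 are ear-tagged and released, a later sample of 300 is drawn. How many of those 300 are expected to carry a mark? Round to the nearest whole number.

expected recaptures ≈ 97

Expected recaptures E[R] = M·C / N.
E[R] = 398 × 300 / 1237 = 119400 / 1237 ≈ 96.5 → 97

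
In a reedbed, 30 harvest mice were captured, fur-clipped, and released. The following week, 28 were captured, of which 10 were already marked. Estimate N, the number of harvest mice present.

If marked individuals mix randomly, R/C ≈ M/N, giving N ≈ M·C/R.
N = (30 × 28) / 10 = 840 / 10 = 84

N = 84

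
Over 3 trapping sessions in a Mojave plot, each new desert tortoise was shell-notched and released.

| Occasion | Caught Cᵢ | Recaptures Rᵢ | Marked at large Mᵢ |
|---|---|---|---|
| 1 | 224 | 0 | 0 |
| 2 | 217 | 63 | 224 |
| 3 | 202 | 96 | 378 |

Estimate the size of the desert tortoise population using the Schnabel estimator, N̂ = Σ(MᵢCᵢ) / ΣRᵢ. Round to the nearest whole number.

Σ MᵢCᵢ = 0·224 + 224·217 + 378·202 = 0 + 48608 + 76356 = 124964
Σ Rᵢ = 0 + 63 + 96 = 159
N̂ = 124964 / 159 ≈ 785.9 → 786

N ≈ 786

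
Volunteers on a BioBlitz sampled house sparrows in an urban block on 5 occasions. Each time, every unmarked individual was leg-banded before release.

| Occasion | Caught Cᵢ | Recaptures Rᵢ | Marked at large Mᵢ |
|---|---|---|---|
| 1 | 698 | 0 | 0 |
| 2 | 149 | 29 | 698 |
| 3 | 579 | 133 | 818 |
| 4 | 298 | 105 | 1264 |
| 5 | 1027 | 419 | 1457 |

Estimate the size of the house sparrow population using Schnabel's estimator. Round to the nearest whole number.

Σ MᵢCᵢ = 0·698 + 698·149 + 818·579 + 1264·298 + 1457·1027 = 0 + 104002 + 473622 + 376672 + 1496339 = 2450635
Σ Rᵢ = 0 + 29 + 133 + 105 + 419 = 686
N̂ = 2450635 / 686 ≈ 3572.4 → 3572

N ≈ 3572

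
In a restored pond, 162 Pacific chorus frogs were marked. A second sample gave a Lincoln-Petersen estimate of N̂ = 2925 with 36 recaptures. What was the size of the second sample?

From N = M·C/R: C = N·R / M = 2925·36 / 162 = 105300 / 162 = 650.

C = 650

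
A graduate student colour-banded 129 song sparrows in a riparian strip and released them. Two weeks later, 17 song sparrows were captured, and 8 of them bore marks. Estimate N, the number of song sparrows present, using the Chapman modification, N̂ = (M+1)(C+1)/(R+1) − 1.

N = 259

N̂ = (129+1)(17+1)/(8+1) − 1 = 130·18/9 − 1
= 2340/9 − 1 = 260 − 1 = 259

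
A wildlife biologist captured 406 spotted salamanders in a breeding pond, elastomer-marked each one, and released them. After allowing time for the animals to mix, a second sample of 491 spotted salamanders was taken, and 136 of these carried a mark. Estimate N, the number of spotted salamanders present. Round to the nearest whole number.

N ≈ 1466

The marked fraction in the recapture sample should equal the marked fraction in the population: 136/491 = 406/N.
N = (406 × 491) / 136 = 199346 / 136 ≈ 1465.8 → 1466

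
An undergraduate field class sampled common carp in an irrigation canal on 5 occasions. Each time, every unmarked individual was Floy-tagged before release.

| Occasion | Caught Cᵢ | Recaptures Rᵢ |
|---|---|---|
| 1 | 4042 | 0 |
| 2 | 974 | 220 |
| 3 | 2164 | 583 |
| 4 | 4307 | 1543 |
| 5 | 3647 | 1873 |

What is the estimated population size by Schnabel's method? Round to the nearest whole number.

Marked at large before each occasion: Mᵢ = Σⱼ<ᵢ (Cⱼ − Rⱼ) → M1=0, M2=4042, M3=4796, M4=6377, M5=9141
Σ MᵢCᵢ = 0·4042 + 4042·974 + 4796·2164 + 6377·4307 + 9141·3647 = 0 + 3936908 + 10378544 + 27465739 + 33337227 = 75118418
Σ Rᵢ = 0 + 220 + 583 + 1543 + 1873 = 4219
N̂ = 75118418 / 4219 ≈ 17804.8 → 17805

N ≈ 17,805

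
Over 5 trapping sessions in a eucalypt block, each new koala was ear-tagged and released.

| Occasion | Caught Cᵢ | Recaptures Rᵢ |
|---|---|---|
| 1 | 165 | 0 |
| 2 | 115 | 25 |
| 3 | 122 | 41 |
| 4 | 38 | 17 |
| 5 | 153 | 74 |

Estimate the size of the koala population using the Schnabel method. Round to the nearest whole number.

N ≈ 748

Marked at large before each occasion: Mᵢ = Σⱼ<ᵢ (Cⱼ − Rⱼ) → M1=0, M2=165, M3=255, M4=336, M5=357
Σ MᵢCᵢ = 0·165 + 165·115 + 255·122 + 336·38 + 357·153 = 0 + 18975 + 31110 + 12768 + 54621 = 117474
Σ Rᵢ = 0 + 25 + 41 + 17 + 74 = 157
N̂ = 117474 / 157 ≈ 748.2 → 748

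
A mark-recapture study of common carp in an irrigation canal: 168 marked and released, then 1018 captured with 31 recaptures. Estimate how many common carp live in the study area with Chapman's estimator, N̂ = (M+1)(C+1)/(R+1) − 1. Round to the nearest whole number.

N̂ = (168+1)(1018+1)/(31+1) − 1 = 169·1019/32 − 1
= 172211/32 − 1 ≈ 5381.6 − 1 ≈ 5380.6 → 5381

N ≈ 5381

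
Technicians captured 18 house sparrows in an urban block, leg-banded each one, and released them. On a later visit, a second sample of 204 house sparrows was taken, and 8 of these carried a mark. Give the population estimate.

N = 459

Lincoln-Petersen assumes M/N = R/C, so N = M·C / R.
N = (18 × 204) / 8 = 3672 / 8 = 459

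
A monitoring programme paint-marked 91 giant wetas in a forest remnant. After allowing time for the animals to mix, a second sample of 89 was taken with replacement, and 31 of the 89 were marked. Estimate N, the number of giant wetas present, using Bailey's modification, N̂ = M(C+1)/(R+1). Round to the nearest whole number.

N̂ = 91·(89+1)/(31+1) = 91·90/32 = 8190/32 ≈ 255.9 → 256

N ≈ 256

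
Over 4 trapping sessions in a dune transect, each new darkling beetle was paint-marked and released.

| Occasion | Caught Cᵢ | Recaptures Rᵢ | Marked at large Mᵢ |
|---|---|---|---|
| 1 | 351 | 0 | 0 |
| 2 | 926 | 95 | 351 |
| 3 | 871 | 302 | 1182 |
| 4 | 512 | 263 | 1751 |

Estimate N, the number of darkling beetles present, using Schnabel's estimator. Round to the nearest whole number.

N ≈ 3411

Σ MᵢCᵢ = 0·351 + 351·926 + 1182·871 + 1751·512 = 0 + 325026 + 1029522 + 896512 = 2251060
Σ Rᵢ = 0 + 95 + 302 + 263 = 660
N̂ = 2251060 / 660 ≈ 3410.7 → 3411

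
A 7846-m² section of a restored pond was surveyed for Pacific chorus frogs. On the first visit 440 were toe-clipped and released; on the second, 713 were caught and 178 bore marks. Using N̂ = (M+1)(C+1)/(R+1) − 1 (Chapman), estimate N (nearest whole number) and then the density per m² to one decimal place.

density ≈ 0.2 Pacific chorus frogs per m²

N̂ = 441·714/179 − 1 = 314874/179 − 1 ≈ 1758.1 → 1758
Density = N̂ / area = 1758 / 7846 ≈ 0.22 → 0.2 per m²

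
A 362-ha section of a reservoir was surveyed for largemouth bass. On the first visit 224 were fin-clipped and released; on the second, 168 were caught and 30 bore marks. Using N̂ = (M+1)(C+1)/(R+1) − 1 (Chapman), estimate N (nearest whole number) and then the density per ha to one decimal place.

density ≈ 3.4 largemouth bass per ha

N̂ = 225·169/31 − 1 = 38025/31 − 1 ≈ 1225.6 → 1226
Density = N̂ / area = 1226 / 362 ≈ 3.39 → 3.4 per ha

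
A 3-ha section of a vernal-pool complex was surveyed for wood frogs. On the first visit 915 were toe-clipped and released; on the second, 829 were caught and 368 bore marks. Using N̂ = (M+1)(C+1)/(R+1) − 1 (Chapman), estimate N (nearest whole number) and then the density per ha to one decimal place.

density ≈ 686.3 wood frogs per ha

N̂ = 916·830/369 − 1 = 760280/369 − 1 ≈ 2059.4 → 2059
Density = N̂ / area = 2059 / 3 ≈ 686.33 → 686.3 per ha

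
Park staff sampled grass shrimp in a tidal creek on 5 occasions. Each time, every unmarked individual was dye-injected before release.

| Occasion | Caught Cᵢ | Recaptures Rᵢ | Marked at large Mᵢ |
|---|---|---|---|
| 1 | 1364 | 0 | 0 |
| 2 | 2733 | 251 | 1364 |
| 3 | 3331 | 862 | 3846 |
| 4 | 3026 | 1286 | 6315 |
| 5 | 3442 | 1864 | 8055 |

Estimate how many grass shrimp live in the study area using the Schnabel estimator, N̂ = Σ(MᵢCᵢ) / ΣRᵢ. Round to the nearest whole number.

N ≈ 14,866

Σ MᵢCᵢ = 0·1364 + 1364·2733 + 3846·3331 + 6315·3026 + 8055·3442 = 0 + 3727812 + 12811026 + 19109190 + 27725310 = 63373338
Σ Rᵢ = 0 + 251 + 862 + 1286 + 1864 = 4263
N̂ = 63373338 / 4263 ≈ 14865.9 → 14866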